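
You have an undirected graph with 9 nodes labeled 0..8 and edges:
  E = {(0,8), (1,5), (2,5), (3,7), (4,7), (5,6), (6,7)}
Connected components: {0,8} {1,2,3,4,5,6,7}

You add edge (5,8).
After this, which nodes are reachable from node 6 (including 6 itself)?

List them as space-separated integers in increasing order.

Answer: 0 1 2 3 4 5 6 7 8

Derivation:
Before: nodes reachable from 6: {1,2,3,4,5,6,7}
Adding (5,8): merges 6's component with another. Reachability grows.
After: nodes reachable from 6: {0,1,2,3,4,5,6,7,8}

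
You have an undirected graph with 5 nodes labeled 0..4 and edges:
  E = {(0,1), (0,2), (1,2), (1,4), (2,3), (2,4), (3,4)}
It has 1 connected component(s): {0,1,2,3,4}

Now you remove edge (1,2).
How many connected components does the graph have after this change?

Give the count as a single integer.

Initial component count: 1
Remove (1,2): not a bridge. Count unchanged: 1.
  After removal, components: {0,1,2,3,4}
New component count: 1

Answer: 1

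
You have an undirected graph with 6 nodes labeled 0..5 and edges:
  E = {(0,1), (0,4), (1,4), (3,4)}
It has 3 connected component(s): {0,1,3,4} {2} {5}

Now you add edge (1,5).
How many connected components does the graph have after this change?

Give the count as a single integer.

Initial component count: 3
Add (1,5): merges two components. Count decreases: 3 -> 2.
New component count: 2

Answer: 2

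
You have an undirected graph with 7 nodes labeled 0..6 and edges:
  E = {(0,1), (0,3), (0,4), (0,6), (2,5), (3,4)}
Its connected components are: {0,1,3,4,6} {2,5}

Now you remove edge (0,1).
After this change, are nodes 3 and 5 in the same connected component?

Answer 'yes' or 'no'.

Initial components: {0,1,3,4,6} {2,5}
Removing edge (0,1): it was a bridge — component count 2 -> 3.
New components: {0,3,4,6} {1} {2,5}
Are 3 and 5 in the same component? no

Answer: no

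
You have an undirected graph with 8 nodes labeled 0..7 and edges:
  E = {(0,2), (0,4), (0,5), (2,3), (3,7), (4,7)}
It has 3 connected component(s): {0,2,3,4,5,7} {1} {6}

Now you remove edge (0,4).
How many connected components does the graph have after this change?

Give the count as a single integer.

Initial component count: 3
Remove (0,4): not a bridge. Count unchanged: 3.
  After removal, components: {0,2,3,4,5,7} {1} {6}
New component count: 3

Answer: 3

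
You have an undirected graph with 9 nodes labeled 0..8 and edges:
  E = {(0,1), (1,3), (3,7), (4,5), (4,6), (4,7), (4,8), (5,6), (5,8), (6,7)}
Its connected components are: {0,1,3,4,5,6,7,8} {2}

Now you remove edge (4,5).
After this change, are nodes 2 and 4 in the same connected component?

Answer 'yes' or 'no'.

Answer: no

Derivation:
Initial components: {0,1,3,4,5,6,7,8} {2}
Removing edge (4,5): not a bridge — component count unchanged at 2.
New components: {0,1,3,4,5,6,7,8} {2}
Are 2 and 4 in the same component? no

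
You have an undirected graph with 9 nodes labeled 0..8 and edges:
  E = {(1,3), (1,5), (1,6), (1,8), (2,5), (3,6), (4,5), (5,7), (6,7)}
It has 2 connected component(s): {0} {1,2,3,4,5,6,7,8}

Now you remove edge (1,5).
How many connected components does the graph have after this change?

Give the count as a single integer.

Answer: 2

Derivation:
Initial component count: 2
Remove (1,5): not a bridge. Count unchanged: 2.
  After removal, components: {0} {1,2,3,4,5,6,7,8}
New component count: 2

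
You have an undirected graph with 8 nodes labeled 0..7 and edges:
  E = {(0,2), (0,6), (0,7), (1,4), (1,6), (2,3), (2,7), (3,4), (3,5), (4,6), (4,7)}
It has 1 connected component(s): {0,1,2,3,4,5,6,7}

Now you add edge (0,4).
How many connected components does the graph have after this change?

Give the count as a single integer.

Initial component count: 1
Add (0,4): endpoints already in same component. Count unchanged: 1.
New component count: 1

Answer: 1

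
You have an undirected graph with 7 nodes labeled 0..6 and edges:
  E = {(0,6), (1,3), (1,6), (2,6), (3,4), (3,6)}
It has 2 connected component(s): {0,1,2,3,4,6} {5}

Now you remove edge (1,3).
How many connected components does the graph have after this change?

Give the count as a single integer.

Answer: 2

Derivation:
Initial component count: 2
Remove (1,3): not a bridge. Count unchanged: 2.
  After removal, components: {0,1,2,3,4,6} {5}
New component count: 2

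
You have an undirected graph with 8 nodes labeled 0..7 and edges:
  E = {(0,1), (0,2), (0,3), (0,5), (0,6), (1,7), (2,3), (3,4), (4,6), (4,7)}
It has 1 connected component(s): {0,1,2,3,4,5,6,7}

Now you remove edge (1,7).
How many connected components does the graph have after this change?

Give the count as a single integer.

Initial component count: 1
Remove (1,7): not a bridge. Count unchanged: 1.
  After removal, components: {0,1,2,3,4,5,6,7}
New component count: 1

Answer: 1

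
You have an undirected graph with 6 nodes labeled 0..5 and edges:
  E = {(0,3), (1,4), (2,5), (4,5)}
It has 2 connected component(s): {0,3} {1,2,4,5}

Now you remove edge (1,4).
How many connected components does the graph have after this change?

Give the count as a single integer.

Answer: 3

Derivation:
Initial component count: 2
Remove (1,4): it was a bridge. Count increases: 2 -> 3.
  After removal, components: {0,3} {1} {2,4,5}
New component count: 3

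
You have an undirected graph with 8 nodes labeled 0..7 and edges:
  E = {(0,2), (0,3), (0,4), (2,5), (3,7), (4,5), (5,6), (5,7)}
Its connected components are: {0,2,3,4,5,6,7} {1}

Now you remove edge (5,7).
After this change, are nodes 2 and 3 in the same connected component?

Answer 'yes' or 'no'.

Answer: yes

Derivation:
Initial components: {0,2,3,4,5,6,7} {1}
Removing edge (5,7): not a bridge — component count unchanged at 2.
New components: {0,2,3,4,5,6,7} {1}
Are 2 and 3 in the same component? yes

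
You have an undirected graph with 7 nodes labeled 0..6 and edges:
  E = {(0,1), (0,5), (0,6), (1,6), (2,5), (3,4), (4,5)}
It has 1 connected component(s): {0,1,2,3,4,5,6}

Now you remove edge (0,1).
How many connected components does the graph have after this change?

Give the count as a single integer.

Initial component count: 1
Remove (0,1): not a bridge. Count unchanged: 1.
  After removal, components: {0,1,2,3,4,5,6}
New component count: 1

Answer: 1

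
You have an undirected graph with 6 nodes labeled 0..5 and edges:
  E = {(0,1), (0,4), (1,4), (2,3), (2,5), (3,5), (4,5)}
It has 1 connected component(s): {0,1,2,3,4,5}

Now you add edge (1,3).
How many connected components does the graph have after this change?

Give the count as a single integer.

Answer: 1

Derivation:
Initial component count: 1
Add (1,3): endpoints already in same component. Count unchanged: 1.
New component count: 1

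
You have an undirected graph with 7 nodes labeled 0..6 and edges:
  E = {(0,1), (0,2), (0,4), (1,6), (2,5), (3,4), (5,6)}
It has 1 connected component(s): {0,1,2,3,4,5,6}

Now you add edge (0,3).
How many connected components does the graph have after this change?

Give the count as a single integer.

Initial component count: 1
Add (0,3): endpoints already in same component. Count unchanged: 1.
New component count: 1

Answer: 1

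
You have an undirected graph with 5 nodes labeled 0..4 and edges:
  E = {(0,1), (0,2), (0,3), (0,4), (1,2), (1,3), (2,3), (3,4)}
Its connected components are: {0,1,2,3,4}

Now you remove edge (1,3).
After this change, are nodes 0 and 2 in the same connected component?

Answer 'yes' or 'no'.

Answer: yes

Derivation:
Initial components: {0,1,2,3,4}
Removing edge (1,3): not a bridge — component count unchanged at 1.
New components: {0,1,2,3,4}
Are 0 and 2 in the same component? yes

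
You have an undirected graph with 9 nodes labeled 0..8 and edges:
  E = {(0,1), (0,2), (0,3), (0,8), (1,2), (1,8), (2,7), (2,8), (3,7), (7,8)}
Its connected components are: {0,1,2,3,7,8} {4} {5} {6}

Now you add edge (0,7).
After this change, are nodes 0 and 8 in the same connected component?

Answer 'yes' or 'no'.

Initial components: {0,1,2,3,7,8} {4} {5} {6}
Adding edge (0,7): both already in same component {0,1,2,3,7,8}. No change.
New components: {0,1,2,3,7,8} {4} {5} {6}
Are 0 and 8 in the same component? yes

Answer: yes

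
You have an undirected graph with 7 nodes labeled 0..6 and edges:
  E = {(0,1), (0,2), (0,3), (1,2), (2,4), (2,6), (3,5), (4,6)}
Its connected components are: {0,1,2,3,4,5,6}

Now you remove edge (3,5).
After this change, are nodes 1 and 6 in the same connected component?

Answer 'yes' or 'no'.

Answer: yes

Derivation:
Initial components: {0,1,2,3,4,5,6}
Removing edge (3,5): it was a bridge — component count 1 -> 2.
New components: {0,1,2,3,4,6} {5}
Are 1 and 6 in the same component? yes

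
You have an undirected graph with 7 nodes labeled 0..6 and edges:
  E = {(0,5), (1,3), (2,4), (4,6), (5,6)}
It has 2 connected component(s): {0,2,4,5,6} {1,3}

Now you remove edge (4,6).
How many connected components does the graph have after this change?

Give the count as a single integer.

Answer: 3

Derivation:
Initial component count: 2
Remove (4,6): it was a bridge. Count increases: 2 -> 3.
  After removal, components: {0,5,6} {1,3} {2,4}
New component count: 3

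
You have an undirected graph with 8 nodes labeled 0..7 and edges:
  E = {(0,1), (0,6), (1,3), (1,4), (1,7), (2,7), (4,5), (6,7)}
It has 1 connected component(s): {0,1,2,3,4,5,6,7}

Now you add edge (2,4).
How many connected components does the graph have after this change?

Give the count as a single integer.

Initial component count: 1
Add (2,4): endpoints already in same component. Count unchanged: 1.
New component count: 1

Answer: 1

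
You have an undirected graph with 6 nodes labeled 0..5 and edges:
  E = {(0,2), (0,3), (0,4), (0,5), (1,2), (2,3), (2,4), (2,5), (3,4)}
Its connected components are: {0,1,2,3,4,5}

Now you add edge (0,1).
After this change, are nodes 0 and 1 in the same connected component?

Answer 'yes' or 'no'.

Initial components: {0,1,2,3,4,5}
Adding edge (0,1): both already in same component {0,1,2,3,4,5}. No change.
New components: {0,1,2,3,4,5}
Are 0 and 1 in the same component? yes

Answer: yes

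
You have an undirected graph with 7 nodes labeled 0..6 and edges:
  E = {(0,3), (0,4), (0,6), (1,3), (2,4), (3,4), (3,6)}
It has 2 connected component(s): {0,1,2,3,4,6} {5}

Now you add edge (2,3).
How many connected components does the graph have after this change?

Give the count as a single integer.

Initial component count: 2
Add (2,3): endpoints already in same component. Count unchanged: 2.
New component count: 2

Answer: 2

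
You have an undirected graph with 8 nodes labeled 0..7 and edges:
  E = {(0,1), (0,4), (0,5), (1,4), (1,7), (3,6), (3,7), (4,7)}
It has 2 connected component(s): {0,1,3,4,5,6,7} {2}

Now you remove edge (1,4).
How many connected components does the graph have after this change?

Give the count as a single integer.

Answer: 2

Derivation:
Initial component count: 2
Remove (1,4): not a bridge. Count unchanged: 2.
  After removal, components: {0,1,3,4,5,6,7} {2}
New component count: 2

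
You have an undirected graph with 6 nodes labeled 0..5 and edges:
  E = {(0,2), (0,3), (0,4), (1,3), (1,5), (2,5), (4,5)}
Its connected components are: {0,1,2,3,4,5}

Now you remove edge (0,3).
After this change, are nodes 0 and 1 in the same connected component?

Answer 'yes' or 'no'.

Initial components: {0,1,2,3,4,5}
Removing edge (0,3): not a bridge — component count unchanged at 1.
New components: {0,1,2,3,4,5}
Are 0 and 1 in the same component? yes

Answer: yes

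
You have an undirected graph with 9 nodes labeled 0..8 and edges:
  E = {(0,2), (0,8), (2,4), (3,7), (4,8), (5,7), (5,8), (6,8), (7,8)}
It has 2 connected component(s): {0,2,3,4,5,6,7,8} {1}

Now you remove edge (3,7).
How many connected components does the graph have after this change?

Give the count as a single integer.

Answer: 3

Derivation:
Initial component count: 2
Remove (3,7): it was a bridge. Count increases: 2 -> 3.
  After removal, components: {0,2,4,5,6,7,8} {1} {3}
New component count: 3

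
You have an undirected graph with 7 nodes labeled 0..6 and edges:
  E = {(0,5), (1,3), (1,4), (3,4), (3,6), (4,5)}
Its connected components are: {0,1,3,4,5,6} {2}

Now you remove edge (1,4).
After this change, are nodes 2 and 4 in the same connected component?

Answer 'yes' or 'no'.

Initial components: {0,1,3,4,5,6} {2}
Removing edge (1,4): not a bridge — component count unchanged at 2.
New components: {0,1,3,4,5,6} {2}
Are 2 and 4 in the same component? no

Answer: no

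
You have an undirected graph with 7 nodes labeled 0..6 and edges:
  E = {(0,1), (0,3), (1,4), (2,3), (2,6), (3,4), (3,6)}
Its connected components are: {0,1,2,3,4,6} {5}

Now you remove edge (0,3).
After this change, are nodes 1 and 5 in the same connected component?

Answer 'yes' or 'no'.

Answer: no

Derivation:
Initial components: {0,1,2,3,4,6} {5}
Removing edge (0,3): not a bridge — component count unchanged at 2.
New components: {0,1,2,3,4,6} {5}
Are 1 and 5 in the same component? no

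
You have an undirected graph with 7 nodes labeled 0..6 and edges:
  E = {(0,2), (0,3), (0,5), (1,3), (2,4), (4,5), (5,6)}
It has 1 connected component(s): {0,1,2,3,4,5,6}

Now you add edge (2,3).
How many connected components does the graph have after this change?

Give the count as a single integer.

Initial component count: 1
Add (2,3): endpoints already in same component. Count unchanged: 1.
New component count: 1

Answer: 1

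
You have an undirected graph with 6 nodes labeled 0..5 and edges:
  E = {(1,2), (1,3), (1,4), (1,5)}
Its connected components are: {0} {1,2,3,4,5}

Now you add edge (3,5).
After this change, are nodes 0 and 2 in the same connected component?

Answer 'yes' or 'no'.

Answer: no

Derivation:
Initial components: {0} {1,2,3,4,5}
Adding edge (3,5): both already in same component {1,2,3,4,5}. No change.
New components: {0} {1,2,3,4,5}
Are 0 and 2 in the same component? no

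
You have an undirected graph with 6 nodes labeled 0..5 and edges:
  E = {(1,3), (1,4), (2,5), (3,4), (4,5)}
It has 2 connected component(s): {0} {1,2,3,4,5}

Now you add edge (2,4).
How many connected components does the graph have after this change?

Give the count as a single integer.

Answer: 2

Derivation:
Initial component count: 2
Add (2,4): endpoints already in same component. Count unchanged: 2.
New component count: 2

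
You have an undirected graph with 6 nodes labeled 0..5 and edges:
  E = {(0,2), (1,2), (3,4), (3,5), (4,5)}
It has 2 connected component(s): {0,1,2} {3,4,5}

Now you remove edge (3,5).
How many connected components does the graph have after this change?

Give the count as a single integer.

Initial component count: 2
Remove (3,5): not a bridge. Count unchanged: 2.
  After removal, components: {0,1,2} {3,4,5}
New component count: 2

Answer: 2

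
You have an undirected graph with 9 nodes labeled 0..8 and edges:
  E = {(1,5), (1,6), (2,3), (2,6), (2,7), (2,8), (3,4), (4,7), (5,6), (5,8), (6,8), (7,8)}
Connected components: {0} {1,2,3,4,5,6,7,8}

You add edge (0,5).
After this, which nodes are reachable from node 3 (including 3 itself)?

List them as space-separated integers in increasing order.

Answer: 0 1 2 3 4 5 6 7 8

Derivation:
Before: nodes reachable from 3: {1,2,3,4,5,6,7,8}
Adding (0,5): merges 3's component with another. Reachability grows.
After: nodes reachable from 3: {0,1,2,3,4,5,6,7,8}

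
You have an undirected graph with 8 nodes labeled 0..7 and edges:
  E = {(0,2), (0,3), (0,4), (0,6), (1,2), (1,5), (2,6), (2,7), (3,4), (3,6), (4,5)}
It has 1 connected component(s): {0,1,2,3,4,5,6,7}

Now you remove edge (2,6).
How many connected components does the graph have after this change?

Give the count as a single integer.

Initial component count: 1
Remove (2,6): not a bridge. Count unchanged: 1.
  After removal, components: {0,1,2,3,4,5,6,7}
New component count: 1

Answer: 1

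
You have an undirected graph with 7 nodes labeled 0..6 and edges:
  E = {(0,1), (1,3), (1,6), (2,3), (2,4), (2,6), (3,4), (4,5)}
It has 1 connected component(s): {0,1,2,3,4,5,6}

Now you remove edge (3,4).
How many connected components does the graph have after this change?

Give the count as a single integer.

Initial component count: 1
Remove (3,4): not a bridge. Count unchanged: 1.
  After removal, components: {0,1,2,3,4,5,6}
New component count: 1

Answer: 1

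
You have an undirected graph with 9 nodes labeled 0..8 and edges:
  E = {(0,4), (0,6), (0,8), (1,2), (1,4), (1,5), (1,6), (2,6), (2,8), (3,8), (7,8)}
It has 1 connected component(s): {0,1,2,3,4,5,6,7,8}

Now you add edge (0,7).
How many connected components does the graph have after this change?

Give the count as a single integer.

Answer: 1

Derivation:
Initial component count: 1
Add (0,7): endpoints already in same component. Count unchanged: 1.
New component count: 1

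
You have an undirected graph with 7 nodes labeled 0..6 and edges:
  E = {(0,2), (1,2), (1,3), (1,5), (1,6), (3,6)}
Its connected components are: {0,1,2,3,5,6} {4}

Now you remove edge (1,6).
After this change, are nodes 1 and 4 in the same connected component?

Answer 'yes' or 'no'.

Initial components: {0,1,2,3,5,6} {4}
Removing edge (1,6): not a bridge — component count unchanged at 2.
New components: {0,1,2,3,5,6} {4}
Are 1 and 4 in the same component? no

Answer: no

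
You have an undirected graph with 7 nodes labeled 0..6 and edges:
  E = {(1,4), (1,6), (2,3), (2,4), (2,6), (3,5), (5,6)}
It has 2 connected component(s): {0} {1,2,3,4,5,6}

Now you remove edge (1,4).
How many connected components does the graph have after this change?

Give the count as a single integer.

Answer: 2

Derivation:
Initial component count: 2
Remove (1,4): not a bridge. Count unchanged: 2.
  After removal, components: {0} {1,2,3,4,5,6}
New component count: 2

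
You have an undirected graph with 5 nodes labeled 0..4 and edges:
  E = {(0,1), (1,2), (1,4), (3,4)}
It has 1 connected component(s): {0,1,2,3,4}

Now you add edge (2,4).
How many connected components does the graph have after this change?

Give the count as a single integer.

Initial component count: 1
Add (2,4): endpoints already in same component. Count unchanged: 1.
New component count: 1

Answer: 1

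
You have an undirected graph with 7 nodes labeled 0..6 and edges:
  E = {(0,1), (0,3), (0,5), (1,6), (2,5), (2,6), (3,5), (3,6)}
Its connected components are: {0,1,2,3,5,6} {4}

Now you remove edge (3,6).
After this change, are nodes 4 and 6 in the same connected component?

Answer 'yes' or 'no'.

Initial components: {0,1,2,3,5,6} {4}
Removing edge (3,6): not a bridge — component count unchanged at 2.
New components: {0,1,2,3,5,6} {4}
Are 4 and 6 in the same component? no

Answer: no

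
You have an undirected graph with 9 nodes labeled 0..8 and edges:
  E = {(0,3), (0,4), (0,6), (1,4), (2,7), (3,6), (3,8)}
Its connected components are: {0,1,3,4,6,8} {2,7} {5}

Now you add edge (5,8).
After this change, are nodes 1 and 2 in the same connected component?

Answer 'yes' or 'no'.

Initial components: {0,1,3,4,6,8} {2,7} {5}
Adding edge (5,8): merges {5} and {0,1,3,4,6,8}.
New components: {0,1,3,4,5,6,8} {2,7}
Are 1 and 2 in the same component? no

Answer: no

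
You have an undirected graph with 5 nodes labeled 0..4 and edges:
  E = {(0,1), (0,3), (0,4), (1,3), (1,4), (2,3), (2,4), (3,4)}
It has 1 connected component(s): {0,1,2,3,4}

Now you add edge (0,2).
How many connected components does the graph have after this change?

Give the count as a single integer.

Initial component count: 1
Add (0,2): endpoints already in same component. Count unchanged: 1.
New component count: 1

Answer: 1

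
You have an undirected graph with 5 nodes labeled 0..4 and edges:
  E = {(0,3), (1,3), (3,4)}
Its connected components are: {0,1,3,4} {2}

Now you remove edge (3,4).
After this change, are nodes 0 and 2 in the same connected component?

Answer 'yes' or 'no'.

Initial components: {0,1,3,4} {2}
Removing edge (3,4): it was a bridge — component count 2 -> 3.
New components: {0,1,3} {2} {4}
Are 0 and 2 in the same component? no

Answer: no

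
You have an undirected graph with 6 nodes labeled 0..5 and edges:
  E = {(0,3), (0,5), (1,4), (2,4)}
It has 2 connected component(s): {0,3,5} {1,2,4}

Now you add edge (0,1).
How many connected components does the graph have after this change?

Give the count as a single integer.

Answer: 1

Derivation:
Initial component count: 2
Add (0,1): merges two components. Count decreases: 2 -> 1.
New component count: 1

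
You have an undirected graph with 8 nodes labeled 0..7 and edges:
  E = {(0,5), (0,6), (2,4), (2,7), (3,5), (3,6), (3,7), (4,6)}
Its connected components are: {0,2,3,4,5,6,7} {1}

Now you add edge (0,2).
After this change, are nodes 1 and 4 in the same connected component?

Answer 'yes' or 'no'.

Answer: no

Derivation:
Initial components: {0,2,3,4,5,6,7} {1}
Adding edge (0,2): both already in same component {0,2,3,4,5,6,7}. No change.
New components: {0,2,3,4,5,6,7} {1}
Are 1 and 4 in the same component? no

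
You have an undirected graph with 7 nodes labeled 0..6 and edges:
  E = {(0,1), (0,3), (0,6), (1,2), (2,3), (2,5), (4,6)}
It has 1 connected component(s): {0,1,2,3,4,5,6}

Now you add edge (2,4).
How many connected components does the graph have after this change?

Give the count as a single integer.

Answer: 1

Derivation:
Initial component count: 1
Add (2,4): endpoints already in same component. Count unchanged: 1.
New component count: 1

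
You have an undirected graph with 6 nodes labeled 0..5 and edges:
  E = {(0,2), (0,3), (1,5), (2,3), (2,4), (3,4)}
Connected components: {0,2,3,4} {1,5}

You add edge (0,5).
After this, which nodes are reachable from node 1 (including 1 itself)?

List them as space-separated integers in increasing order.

Before: nodes reachable from 1: {1,5}
Adding (0,5): merges 1's component with another. Reachability grows.
After: nodes reachable from 1: {0,1,2,3,4,5}

Answer: 0 1 2 3 4 5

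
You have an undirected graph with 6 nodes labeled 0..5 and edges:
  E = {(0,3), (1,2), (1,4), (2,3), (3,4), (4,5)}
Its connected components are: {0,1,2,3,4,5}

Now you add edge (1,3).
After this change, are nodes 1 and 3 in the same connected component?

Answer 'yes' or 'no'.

Answer: yes

Derivation:
Initial components: {0,1,2,3,4,5}
Adding edge (1,3): both already in same component {0,1,2,3,4,5}. No change.
New components: {0,1,2,3,4,5}
Are 1 and 3 in the same component? yes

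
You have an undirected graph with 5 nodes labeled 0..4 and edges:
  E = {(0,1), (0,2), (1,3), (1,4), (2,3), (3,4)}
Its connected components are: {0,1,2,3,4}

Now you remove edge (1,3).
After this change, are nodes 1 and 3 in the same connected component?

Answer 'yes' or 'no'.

Answer: yes

Derivation:
Initial components: {0,1,2,3,4}
Removing edge (1,3): not a bridge — component count unchanged at 1.
New components: {0,1,2,3,4}
Are 1 and 3 in the same component? yes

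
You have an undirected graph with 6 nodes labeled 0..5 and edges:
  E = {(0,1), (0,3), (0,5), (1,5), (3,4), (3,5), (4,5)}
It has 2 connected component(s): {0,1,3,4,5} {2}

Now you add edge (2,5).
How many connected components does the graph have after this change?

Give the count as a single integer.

Initial component count: 2
Add (2,5): merges two components. Count decreases: 2 -> 1.
New component count: 1

Answer: 1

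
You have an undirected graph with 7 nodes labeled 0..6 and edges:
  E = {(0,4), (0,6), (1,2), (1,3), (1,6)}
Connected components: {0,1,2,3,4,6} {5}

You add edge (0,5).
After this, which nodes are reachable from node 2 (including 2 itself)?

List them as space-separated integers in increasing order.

Before: nodes reachable from 2: {0,1,2,3,4,6}
Adding (0,5): merges 2's component with another. Reachability grows.
After: nodes reachable from 2: {0,1,2,3,4,5,6}

Answer: 0 1 2 3 4 5 6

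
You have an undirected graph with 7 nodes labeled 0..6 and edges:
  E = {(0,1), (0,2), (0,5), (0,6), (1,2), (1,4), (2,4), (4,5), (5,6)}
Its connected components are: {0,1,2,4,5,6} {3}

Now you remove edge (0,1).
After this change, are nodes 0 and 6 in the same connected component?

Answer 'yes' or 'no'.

Answer: yes

Derivation:
Initial components: {0,1,2,4,5,6} {3}
Removing edge (0,1): not a bridge — component count unchanged at 2.
New components: {0,1,2,4,5,6} {3}
Are 0 and 6 in the same component? yes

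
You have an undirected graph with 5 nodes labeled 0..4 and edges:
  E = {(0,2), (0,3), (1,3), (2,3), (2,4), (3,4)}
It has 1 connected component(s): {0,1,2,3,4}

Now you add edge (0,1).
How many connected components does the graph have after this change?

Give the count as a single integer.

Answer: 1

Derivation:
Initial component count: 1
Add (0,1): endpoints already in same component. Count unchanged: 1.
New component count: 1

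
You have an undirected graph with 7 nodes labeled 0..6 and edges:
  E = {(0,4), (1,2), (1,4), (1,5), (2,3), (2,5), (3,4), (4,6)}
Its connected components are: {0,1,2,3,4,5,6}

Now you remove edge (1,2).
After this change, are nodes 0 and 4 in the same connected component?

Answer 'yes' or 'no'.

Answer: yes

Derivation:
Initial components: {0,1,2,3,4,5,6}
Removing edge (1,2): not a bridge — component count unchanged at 1.
New components: {0,1,2,3,4,5,6}
Are 0 and 4 in the same component? yes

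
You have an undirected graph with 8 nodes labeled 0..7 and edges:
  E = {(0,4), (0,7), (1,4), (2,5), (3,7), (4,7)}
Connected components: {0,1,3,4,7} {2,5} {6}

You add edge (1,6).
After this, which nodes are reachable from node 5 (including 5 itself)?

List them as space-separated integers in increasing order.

Before: nodes reachable from 5: {2,5}
Adding (1,6): merges two components, but neither contains 5. Reachability from 5 unchanged.
After: nodes reachable from 5: {2,5}

Answer: 2 5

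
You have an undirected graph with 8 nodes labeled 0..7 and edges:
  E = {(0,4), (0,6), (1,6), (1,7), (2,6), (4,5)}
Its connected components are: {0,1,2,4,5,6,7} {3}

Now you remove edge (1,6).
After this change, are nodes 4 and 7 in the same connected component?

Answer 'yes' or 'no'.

Answer: no

Derivation:
Initial components: {0,1,2,4,5,6,7} {3}
Removing edge (1,6): it was a bridge — component count 2 -> 3.
New components: {0,2,4,5,6} {1,7} {3}
Are 4 and 7 in the same component? no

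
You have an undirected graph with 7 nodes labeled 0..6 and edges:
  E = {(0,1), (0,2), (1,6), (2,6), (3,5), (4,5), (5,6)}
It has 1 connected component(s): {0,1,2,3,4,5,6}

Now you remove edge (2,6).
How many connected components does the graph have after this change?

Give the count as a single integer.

Answer: 1

Derivation:
Initial component count: 1
Remove (2,6): not a bridge. Count unchanged: 1.
  After removal, components: {0,1,2,3,4,5,6}
New component count: 1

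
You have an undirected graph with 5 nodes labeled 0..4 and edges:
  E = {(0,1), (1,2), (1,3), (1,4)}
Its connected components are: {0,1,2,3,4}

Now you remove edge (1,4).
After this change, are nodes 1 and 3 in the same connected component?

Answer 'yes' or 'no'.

Initial components: {0,1,2,3,4}
Removing edge (1,4): it was a bridge — component count 1 -> 2.
New components: {0,1,2,3} {4}
Are 1 and 3 in the same component? yes

Answer: yes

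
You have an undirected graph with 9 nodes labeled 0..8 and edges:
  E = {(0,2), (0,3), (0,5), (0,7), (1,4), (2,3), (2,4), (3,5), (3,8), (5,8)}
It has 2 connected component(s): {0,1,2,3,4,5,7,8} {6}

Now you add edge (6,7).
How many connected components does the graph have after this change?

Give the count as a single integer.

Answer: 1

Derivation:
Initial component count: 2
Add (6,7): merges two components. Count decreases: 2 -> 1.
New component count: 1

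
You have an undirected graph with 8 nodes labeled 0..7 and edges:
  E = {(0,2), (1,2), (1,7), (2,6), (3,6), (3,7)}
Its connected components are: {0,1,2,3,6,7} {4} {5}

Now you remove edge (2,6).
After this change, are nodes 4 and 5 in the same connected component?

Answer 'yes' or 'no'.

Initial components: {0,1,2,3,6,7} {4} {5}
Removing edge (2,6): not a bridge — component count unchanged at 3.
New components: {0,1,2,3,6,7} {4} {5}
Are 4 and 5 in the same component? no

Answer: no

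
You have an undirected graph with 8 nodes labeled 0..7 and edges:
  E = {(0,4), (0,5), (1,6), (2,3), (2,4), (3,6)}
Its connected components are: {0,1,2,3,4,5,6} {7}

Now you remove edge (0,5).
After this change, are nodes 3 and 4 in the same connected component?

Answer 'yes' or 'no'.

Initial components: {0,1,2,3,4,5,6} {7}
Removing edge (0,5): it was a bridge — component count 2 -> 3.
New components: {0,1,2,3,4,6} {5} {7}
Are 3 and 4 in the same component? yes

Answer: yes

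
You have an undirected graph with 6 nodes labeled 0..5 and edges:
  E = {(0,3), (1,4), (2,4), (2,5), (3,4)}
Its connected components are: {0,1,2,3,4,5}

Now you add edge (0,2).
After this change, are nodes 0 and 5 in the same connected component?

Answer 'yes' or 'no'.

Initial components: {0,1,2,3,4,5}
Adding edge (0,2): both already in same component {0,1,2,3,4,5}. No change.
New components: {0,1,2,3,4,5}
Are 0 and 5 in the same component? yes

Answer: yes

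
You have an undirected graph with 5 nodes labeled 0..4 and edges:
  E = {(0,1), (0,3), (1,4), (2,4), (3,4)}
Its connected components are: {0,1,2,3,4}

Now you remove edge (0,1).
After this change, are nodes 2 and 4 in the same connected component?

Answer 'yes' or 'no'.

Initial components: {0,1,2,3,4}
Removing edge (0,1): not a bridge — component count unchanged at 1.
New components: {0,1,2,3,4}
Are 2 and 4 in the same component? yes

Answer: yes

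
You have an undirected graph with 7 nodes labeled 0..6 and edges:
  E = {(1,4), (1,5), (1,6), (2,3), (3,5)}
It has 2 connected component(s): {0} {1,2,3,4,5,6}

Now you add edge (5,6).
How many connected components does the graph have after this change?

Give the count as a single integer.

Answer: 2

Derivation:
Initial component count: 2
Add (5,6): endpoints already in same component. Count unchanged: 2.
New component count: 2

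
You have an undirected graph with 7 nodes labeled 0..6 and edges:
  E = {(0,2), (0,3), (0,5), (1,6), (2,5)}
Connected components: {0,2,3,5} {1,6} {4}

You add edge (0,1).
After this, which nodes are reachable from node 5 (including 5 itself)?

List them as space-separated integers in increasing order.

Answer: 0 1 2 3 5 6

Derivation:
Before: nodes reachable from 5: {0,2,3,5}
Adding (0,1): merges 5's component with another. Reachability grows.
After: nodes reachable from 5: {0,1,2,3,5,6}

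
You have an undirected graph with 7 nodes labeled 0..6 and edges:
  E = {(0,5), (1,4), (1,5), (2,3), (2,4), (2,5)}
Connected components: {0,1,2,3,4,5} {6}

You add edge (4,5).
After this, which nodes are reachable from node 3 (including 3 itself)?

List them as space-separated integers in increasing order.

Answer: 0 1 2 3 4 5

Derivation:
Before: nodes reachable from 3: {0,1,2,3,4,5}
Adding (4,5): both endpoints already in same component. Reachability from 3 unchanged.
After: nodes reachable from 3: {0,1,2,3,4,5}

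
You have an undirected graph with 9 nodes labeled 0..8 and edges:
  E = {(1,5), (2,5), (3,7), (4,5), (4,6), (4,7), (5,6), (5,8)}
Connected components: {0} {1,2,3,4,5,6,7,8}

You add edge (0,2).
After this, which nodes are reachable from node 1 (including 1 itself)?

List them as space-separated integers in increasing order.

Answer: 0 1 2 3 4 5 6 7 8

Derivation:
Before: nodes reachable from 1: {1,2,3,4,5,6,7,8}
Adding (0,2): merges 1's component with another. Reachability grows.
After: nodes reachable from 1: {0,1,2,3,4,5,6,7,8}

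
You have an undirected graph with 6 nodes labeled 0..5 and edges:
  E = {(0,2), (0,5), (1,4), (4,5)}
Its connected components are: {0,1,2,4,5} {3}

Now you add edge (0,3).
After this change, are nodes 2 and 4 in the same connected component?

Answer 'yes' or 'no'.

Answer: yes

Derivation:
Initial components: {0,1,2,4,5} {3}
Adding edge (0,3): merges {0,1,2,4,5} and {3}.
New components: {0,1,2,3,4,5}
Are 2 and 4 in the same component? yes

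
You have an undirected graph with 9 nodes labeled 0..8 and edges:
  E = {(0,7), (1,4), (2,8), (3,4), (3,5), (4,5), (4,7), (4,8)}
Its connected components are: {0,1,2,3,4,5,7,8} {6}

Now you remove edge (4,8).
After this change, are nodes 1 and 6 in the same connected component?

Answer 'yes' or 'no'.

Initial components: {0,1,2,3,4,5,7,8} {6}
Removing edge (4,8): it was a bridge — component count 2 -> 3.
New components: {0,1,3,4,5,7} {2,8} {6}
Are 1 and 6 in the same component? no

Answer: no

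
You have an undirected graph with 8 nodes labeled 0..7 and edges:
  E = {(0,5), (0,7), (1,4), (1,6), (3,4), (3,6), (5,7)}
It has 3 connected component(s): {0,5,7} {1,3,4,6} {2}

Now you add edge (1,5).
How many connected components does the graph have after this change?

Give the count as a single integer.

Answer: 2

Derivation:
Initial component count: 3
Add (1,5): merges two components. Count decreases: 3 -> 2.
New component count: 2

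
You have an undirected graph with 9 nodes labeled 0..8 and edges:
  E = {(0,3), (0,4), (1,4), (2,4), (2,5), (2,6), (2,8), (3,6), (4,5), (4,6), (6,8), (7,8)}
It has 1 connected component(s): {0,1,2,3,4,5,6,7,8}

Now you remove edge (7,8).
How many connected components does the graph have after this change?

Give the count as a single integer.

Initial component count: 1
Remove (7,8): it was a bridge. Count increases: 1 -> 2.
  After removal, components: {0,1,2,3,4,5,6,8} {7}
New component count: 2

Answer: 2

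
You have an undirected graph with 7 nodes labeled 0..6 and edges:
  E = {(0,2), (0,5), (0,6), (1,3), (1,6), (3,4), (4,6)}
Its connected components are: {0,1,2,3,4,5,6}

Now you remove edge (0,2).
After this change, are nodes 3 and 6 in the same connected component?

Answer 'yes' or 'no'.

Initial components: {0,1,2,3,4,5,6}
Removing edge (0,2): it was a bridge — component count 1 -> 2.
New components: {0,1,3,4,5,6} {2}
Are 3 and 6 in the same component? yes

Answer: yes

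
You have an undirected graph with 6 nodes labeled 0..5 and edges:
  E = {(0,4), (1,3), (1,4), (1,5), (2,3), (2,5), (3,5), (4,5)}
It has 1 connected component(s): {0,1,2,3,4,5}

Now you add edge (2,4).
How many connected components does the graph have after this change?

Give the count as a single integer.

Answer: 1

Derivation:
Initial component count: 1
Add (2,4): endpoints already in same component. Count unchanged: 1.
New component count: 1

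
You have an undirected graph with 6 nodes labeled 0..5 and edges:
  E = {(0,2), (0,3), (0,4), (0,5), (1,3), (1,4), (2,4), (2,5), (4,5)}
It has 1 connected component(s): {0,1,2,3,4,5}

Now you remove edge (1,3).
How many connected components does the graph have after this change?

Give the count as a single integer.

Initial component count: 1
Remove (1,3): not a bridge. Count unchanged: 1.
  After removal, components: {0,1,2,3,4,5}
New component count: 1

Answer: 1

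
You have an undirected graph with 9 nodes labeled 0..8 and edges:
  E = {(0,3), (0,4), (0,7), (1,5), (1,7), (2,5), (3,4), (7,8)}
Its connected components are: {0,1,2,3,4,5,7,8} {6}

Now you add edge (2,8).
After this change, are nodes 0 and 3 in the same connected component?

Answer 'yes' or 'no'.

Initial components: {0,1,2,3,4,5,7,8} {6}
Adding edge (2,8): both already in same component {0,1,2,3,4,5,7,8}. No change.
New components: {0,1,2,3,4,5,7,8} {6}
Are 0 and 3 in the same component? yes

Answer: yes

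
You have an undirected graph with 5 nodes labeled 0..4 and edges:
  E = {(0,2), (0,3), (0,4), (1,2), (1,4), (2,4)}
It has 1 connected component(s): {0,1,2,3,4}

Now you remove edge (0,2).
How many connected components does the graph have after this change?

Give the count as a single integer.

Initial component count: 1
Remove (0,2): not a bridge. Count unchanged: 1.
  After removal, components: {0,1,2,3,4}
New component count: 1

Answer: 1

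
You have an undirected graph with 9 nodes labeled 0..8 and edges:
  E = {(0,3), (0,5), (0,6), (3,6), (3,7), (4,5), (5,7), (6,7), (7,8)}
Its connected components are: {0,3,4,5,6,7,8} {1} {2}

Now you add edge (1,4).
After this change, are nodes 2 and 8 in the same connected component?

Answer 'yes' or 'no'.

Initial components: {0,3,4,5,6,7,8} {1} {2}
Adding edge (1,4): merges {1} and {0,3,4,5,6,7,8}.
New components: {0,1,3,4,5,6,7,8} {2}
Are 2 and 8 in the same component? no

Answer: no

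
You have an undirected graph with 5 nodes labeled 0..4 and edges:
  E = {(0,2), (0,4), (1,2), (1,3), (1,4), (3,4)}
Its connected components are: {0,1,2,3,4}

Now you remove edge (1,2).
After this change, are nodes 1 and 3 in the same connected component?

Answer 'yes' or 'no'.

Initial components: {0,1,2,3,4}
Removing edge (1,2): not a bridge — component count unchanged at 1.
New components: {0,1,2,3,4}
Are 1 and 3 in the same component? yes

Answer: yes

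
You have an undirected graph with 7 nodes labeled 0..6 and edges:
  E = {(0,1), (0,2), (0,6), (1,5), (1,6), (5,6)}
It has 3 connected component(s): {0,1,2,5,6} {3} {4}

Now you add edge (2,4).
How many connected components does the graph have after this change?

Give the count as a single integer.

Initial component count: 3
Add (2,4): merges two components. Count decreases: 3 -> 2.
New component count: 2

Answer: 2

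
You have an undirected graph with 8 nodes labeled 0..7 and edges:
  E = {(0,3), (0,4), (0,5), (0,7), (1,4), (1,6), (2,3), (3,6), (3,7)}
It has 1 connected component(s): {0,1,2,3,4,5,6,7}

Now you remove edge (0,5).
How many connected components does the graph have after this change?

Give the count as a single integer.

Initial component count: 1
Remove (0,5): it was a bridge. Count increases: 1 -> 2.
  After removal, components: {0,1,2,3,4,6,7} {5}
New component count: 2

Answer: 2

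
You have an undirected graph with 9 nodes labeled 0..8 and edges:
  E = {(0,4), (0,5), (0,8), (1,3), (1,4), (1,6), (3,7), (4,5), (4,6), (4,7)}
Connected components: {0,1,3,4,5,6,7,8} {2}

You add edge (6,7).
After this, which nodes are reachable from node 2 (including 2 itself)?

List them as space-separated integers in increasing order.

Answer: 2

Derivation:
Before: nodes reachable from 2: {2}
Adding (6,7): both endpoints already in same component. Reachability from 2 unchanged.
After: nodes reachable from 2: {2}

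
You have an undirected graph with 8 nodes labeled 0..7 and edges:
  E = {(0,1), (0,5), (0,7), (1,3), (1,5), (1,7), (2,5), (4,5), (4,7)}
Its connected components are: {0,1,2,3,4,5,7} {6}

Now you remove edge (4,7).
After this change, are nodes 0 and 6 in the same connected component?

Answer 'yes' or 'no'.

Answer: no

Derivation:
Initial components: {0,1,2,3,4,5,7} {6}
Removing edge (4,7): not a bridge — component count unchanged at 2.
New components: {0,1,2,3,4,5,7} {6}
Are 0 and 6 in the same component? no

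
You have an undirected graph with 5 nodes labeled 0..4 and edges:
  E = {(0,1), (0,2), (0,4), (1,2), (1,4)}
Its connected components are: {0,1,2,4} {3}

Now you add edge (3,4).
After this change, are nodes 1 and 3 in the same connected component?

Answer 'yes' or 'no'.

Initial components: {0,1,2,4} {3}
Adding edge (3,4): merges {3} and {0,1,2,4}.
New components: {0,1,2,3,4}
Are 1 and 3 in the same component? yes

Answer: yes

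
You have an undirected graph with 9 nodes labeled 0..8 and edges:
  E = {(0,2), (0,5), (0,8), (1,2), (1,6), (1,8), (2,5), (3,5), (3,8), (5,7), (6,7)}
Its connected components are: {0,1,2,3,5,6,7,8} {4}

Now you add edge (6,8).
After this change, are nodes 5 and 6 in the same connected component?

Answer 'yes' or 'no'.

Answer: yes

Derivation:
Initial components: {0,1,2,3,5,6,7,8} {4}
Adding edge (6,8): both already in same component {0,1,2,3,5,6,7,8}. No change.
New components: {0,1,2,3,5,6,7,8} {4}
Are 5 and 6 in the same component? yes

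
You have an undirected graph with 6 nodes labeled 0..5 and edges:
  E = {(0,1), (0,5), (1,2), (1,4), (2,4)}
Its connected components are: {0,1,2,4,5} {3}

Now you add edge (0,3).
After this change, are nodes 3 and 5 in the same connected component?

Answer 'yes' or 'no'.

Initial components: {0,1,2,4,5} {3}
Adding edge (0,3): merges {0,1,2,4,5} and {3}.
New components: {0,1,2,3,4,5}
Are 3 and 5 in the same component? yes

Answer: yes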